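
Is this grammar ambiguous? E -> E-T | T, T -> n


precedence layered via separate nonterminal T: deterministic
Unambiguous


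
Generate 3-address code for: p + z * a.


Break into single-operator statements:
t1 = z * a
t2 = p + t1


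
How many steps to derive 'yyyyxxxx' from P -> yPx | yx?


Derivation: P => yPx => yyPxx => yyyPxxx => yyyyxxxx
Steps: 4


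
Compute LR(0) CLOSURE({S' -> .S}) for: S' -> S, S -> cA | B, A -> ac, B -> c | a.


Start: S' -> .S
For each item with dot before a nonterminal B, add B -> .γ for every B-production
Closure: [S' -> .S, S -> .cA, S -> .B, B -> .c, B -> .a]


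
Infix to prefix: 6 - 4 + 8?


left-to-right (same/higher precedence on left): tree is (+ (- 6 4) 8)
Prefix: + - 6 4 8


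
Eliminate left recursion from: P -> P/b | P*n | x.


Left-recursive alternatives: P/b, P*n; non-recursive: x
Introduce P': P -> xP', P' -> /bP' | *nP' | ε


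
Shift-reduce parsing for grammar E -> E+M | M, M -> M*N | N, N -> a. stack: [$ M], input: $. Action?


lookahead ∉ {*} so M won't extend; reduce E -> M
Action: reduce (E -> M)


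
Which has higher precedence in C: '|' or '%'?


'%' is multiplicative (level 10); '|' is bitwise OR (level 3)
Higher level binds tighter
'%' has higher precedence than '|'


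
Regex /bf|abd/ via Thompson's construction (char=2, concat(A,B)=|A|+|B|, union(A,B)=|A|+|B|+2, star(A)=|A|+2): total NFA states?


Syntax tree has 5 char leaf(s), 1 union(s), 0 star(s)
chars contribute 5×2 = 10; each union adds +2; each star adds +2
Total: 10 + 2 + 0 = 12 states


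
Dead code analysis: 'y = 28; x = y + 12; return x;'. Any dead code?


y is read by x's definition; x is returned
No dead code


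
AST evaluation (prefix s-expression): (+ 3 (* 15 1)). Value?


Evaluate inner: (* 15 1) = 15
Evaluate root: (+ 3 15) = 18
Result: 18


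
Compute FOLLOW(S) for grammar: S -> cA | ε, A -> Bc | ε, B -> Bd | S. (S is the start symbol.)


$ ∈ FOLLOW(S). For each A -> αBβ: add FIRST(β)\{ε} to FOLLOW(B); if β nullable, add FOLLOW(A).
FOLLOW(S) = {$, c, d}


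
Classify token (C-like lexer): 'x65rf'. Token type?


Pattern: letter/underscore followed by alphanumerics, not a keyword
Type: IDENTIFIER


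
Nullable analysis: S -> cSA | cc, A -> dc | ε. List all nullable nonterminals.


A nonterminal is nullable iff some alternative derives ε (directly, or every symbol in it is nullable)
Nullable: {A}


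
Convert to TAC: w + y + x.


Break into single-operator statements:
t1 = w + y
t2 = t1 + x


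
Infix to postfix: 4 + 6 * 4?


* has higher precedence, evaluate 6*4 first
Postfix: 4 6 4 * +


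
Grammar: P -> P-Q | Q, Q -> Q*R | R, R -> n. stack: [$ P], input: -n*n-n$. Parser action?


shift '-' to continue P -> P-Q
Action: shift


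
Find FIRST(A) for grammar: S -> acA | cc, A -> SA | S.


Per alternative of A: FIRST(SA) = {a, c}; FIRST(S) = {a, c}
FIRST(A) = {a, c}


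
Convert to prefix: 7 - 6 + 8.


left-to-right (same/higher precedence on left): tree is (+ (- 7 6) 8)
Prefix: + - 7 6 8


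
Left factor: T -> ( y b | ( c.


Common prefix: '('
Factored: T -> ( T', T' -> y b | c


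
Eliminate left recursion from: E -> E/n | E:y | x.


Left-recursive alternatives: E/n, E:y; non-recursive: x
Introduce E': E -> xE', E' -> /nE' | :yE' | ε


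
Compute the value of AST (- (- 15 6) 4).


Evaluate inner: (- 15 6) = 9
Evaluate root: (- 9 4) = 5
Result: 5


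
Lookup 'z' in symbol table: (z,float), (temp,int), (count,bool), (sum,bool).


Lookup 'z' → type float


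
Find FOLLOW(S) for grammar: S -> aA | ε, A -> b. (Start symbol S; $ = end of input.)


$ ∈ FOLLOW(S). For each A -> αBβ: add FIRST(β)\{ε} to FOLLOW(B); if β nullable, add FOLLOW(A).
FOLLOW(S) = {$}


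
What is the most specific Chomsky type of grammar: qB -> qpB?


LHS has context (more than one symbol) and |LHS| ≤ |RHS|
Classification: Type 1 (Context-Sensitive)


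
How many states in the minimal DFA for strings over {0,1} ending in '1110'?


Track the longest suffix of input matching a prefix of '1110': 5 classes (prefixes of length 0..4)
Minimal DFA: 5 states


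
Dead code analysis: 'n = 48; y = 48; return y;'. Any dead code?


n is assigned but never read
Dead: 'n = 48'


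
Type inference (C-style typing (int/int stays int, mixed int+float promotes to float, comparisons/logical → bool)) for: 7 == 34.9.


Operand types: int == float
Rule: comparison yields bool
Result type: bool


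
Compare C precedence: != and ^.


'!=' is equality (level 6); '^' is bitwise XOR (level 4)
Higher level binds tighter
'!=' has higher precedence than '^'


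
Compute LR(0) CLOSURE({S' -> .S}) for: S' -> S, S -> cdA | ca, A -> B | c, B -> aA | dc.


Start: S' -> .S
For each item with dot before a nonterminal B, add B -> .γ for every B-production
Closure: [S' -> .S, S -> .cdA, S -> .ca]


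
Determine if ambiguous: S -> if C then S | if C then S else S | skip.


dangling else: 'if C then if C then skip else skip' parses two ways
Ambiguous


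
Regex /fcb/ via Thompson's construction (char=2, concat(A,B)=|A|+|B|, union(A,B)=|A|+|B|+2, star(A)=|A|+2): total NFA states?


Syntax tree has 3 char leaf(s), 0 union(s), 0 star(s)
chars contribute 3×2 = 6; each union adds +2; each star adds +2
Total: 6 + 0 + 0 = 6 states


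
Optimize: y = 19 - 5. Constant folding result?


19 - 5 = 14 at compile time
Optimized: y = 14


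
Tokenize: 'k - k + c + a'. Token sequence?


Scan left to right, longest-match per lexeme
Tokens: ID(k), OP(-), ID(k), OP(+), ID(c), OP(+), ID(a)


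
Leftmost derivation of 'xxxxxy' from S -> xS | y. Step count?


Derivation: S => xS => xxS => xxxS => xxxxS => xxxxxS => xxxxxy
Steps: 6


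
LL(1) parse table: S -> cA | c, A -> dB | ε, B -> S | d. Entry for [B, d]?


For [B, d]: 'd' ∈ FIRST(d)
Entry: B -> d


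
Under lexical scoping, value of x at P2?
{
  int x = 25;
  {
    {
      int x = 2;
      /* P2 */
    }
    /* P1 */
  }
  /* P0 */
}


x declared in the same block as P2
x = 2


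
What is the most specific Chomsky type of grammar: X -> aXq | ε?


Single nonterminal LHS, but a^n q^n is not regular
Classification: Type 2 (Context-Free)


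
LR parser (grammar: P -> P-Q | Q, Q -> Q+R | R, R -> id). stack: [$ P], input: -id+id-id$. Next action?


shift '-' to continue P -> P-Q
Action: shift


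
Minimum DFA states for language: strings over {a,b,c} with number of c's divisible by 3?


Track (count of c) mod 3: states 0..2, accept at 0
Minimal DFA: 3 states


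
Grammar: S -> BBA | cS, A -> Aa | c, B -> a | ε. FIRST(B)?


Per alternative of B: FIRST(a) = {a}; FIRST(ε) = {ε}
FIRST(B) = {a, ε}


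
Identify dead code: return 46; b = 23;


statement follows a return and is unreachable
Dead: 'b = 23'


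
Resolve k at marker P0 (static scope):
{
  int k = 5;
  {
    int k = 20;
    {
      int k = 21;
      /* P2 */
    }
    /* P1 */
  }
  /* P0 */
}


k declared in the same block as P0
k = 5


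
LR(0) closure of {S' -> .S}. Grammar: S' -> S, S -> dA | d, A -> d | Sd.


Start: S' -> .S
For each item with dot before a nonterminal B, add B -> .γ for every B-production
Closure: [S' -> .S, S -> .dA, S -> .d]


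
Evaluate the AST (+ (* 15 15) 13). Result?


Evaluate inner: (* 15 15) = 225
Evaluate root: (+ 225 13) = 238
Result: 238


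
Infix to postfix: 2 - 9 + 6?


Left to right (same or higher precedence on left)
Postfix: 2 9 - 6 +


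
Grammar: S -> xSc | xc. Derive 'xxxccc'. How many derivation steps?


Derivation: S => xSc => xxScc => xxxccc
Steps: 3


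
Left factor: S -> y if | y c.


Common prefix: 'y'
Factored: S -> y S', S' -> if | c


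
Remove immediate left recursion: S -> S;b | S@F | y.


Left-recursive alternatives: S;b, S@F; non-recursive: y
Introduce S': S -> yS', S' -> ;bS' | @FS' | ε


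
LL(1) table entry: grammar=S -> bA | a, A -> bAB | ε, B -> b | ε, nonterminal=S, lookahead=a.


For [S, a]: 'a' ∈ FIRST(a)
Entry: S -> a


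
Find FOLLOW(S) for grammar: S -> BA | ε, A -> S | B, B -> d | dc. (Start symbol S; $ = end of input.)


$ ∈ FOLLOW(S). For each A -> αBβ: add FIRST(β)\{ε} to FOLLOW(B); if β nullable, add FOLLOW(A).
FOLLOW(S) = {$}


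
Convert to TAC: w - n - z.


Break into single-operator statements:
t1 = w - n
t2 = t1 - z


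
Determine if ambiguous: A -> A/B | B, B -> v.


precedence layered via separate nonterminal B: deterministic
Unambiguous


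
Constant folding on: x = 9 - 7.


9 - 7 = 2 at compile time
Optimized: x = 2


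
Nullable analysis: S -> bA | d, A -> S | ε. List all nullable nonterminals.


A nonterminal is nullable iff some alternative derives ε (directly, or every symbol in it is nullable)
Nullable: {A}


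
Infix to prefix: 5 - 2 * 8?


'*' binds tighter: tree is (- 5 (* 2 8))
Prefix: - 5 * 2 8


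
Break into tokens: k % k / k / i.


Scan left to right, longest-match per lexeme
Tokens: ID(k), OP(%), ID(k), OP(/), ID(k), OP(/), ID(i)


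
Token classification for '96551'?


Pattern: digits only
Type: INTEGER_LITERAL


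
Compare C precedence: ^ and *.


'*' is multiplicative (level 10); '^' is bitwise XOR (level 4)
Higher level binds tighter
'*' has higher precedence than '^'


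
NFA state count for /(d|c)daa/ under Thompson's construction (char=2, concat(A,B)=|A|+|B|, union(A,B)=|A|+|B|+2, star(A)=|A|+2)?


Syntax tree has 5 char leaf(s), 1 union(s), 0 star(s)
chars contribute 5×2 = 10; each union adds +2; each star adds +2
Total: 10 + 2 + 0 = 12 states


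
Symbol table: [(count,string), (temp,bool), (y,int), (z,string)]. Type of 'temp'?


Lookup 'temp' → type bool


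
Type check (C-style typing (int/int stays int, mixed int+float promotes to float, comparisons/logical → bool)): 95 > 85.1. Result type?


Operand types: int > float
Rule: comparison yields bool
Result type: bool


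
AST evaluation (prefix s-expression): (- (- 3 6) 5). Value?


Evaluate inner: (- 3 6) = -3
Evaluate root: (- -3 5) = -8
Result: -8


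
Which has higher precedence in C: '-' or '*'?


'*' is multiplicative (level 10); '-' is additive (level 9)
Higher level binds tighter
'*' has higher precedence than '-'


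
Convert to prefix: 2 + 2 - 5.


left-to-right (same/higher precedence on left): tree is (- (+ 2 2) 5)
Prefix: - + 2 2 5


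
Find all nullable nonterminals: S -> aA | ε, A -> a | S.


A nonterminal is nullable iff some alternative derives ε (directly, or every symbol in it is nullable)
Nullable: {A, S}


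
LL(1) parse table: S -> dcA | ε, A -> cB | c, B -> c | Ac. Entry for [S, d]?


For [S, d]: 'd' ∈ FIRST(dcA)
Entry: S -> dcA


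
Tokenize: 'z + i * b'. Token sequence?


Scan left to right, longest-match per lexeme
Tokens: ID(z), OP(+), ID(i), OP(*), ID(b)


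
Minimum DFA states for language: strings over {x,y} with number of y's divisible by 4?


Track (count of y) mod 4: states 0..3, accept at 0
Minimal DFA: 4 states


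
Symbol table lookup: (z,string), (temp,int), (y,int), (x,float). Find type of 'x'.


Lookup 'x' → type float


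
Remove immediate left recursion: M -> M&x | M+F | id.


Left-recursive alternatives: M&x, M+F; non-recursive: id
Introduce M': M -> idM', M' -> &xM' | +FM' | ε


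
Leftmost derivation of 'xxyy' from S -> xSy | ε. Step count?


Derivation: S => xSy => xxSyy => xxyy
Steps: 3


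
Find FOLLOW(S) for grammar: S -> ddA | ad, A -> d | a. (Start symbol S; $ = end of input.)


$ ∈ FOLLOW(S). For each A -> αBβ: add FIRST(β)\{ε} to FOLLOW(B); if β nullable, add FOLLOW(A).
FOLLOW(S) = {$}


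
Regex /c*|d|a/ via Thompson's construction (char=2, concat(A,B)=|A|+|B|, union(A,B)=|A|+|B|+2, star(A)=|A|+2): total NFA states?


Syntax tree has 3 char leaf(s), 2 union(s), 1 star(s)
chars contribute 3×2 = 6; each union adds +2; each star adds +2
Total: 6 + 4 + 2 = 12 states


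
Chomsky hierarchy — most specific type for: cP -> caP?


LHS has context (more than one symbol) and |LHS| ≤ |RHS|
Classification: Type 1 (Context-Sensitive)


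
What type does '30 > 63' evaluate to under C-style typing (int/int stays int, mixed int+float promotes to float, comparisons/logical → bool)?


Operand types: int > int
Rule: comparison yields bool
Result type: bool


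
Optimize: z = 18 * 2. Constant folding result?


18 * 2 = 36 at compile time
Optimized: z = 36


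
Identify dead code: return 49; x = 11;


statement follows a return and is unreachable
Dead: 'x = 11'


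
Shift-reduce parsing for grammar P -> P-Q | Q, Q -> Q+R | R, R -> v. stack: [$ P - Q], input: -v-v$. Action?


handle 'P-Q' on top; lookahead ∈ FOLLOW(P) = {-, $}
Action: reduce (P -> P-Q)


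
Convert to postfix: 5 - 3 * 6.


* has higher precedence, evaluate 3*6 first
Postfix: 5 3 6 * -


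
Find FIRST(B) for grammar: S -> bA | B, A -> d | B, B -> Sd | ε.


Per alternative of B: FIRST(Sd) = {b, d}; FIRST(ε) = {ε}
FIRST(B) = {b, d, ε}


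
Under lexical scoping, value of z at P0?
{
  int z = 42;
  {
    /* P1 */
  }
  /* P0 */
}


z declared in the same block as P0
z = 42


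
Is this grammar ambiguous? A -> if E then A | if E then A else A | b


dangling else: 'if E then if E then b else b' parses two ways
Ambiguous


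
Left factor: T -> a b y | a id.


Common prefix: 'a'
Factored: T -> a T', T' -> b y | id


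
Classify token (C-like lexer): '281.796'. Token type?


Pattern: digits with a decimal point
Type: FLOAT_LITERAL


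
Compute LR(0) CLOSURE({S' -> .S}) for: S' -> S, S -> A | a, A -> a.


Start: S' -> .S
For each item with dot before a nonterminal B, add B -> .γ for every B-production
Closure: [S' -> .S, S -> .A, S -> .a, A -> .a]


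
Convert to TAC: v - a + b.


Break into single-operator statements:
t1 = v - a
t2 = t1 + b


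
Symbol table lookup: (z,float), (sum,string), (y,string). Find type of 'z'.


Lookup 'z' → type float


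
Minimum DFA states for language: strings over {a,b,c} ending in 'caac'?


Track the longest suffix of input matching a prefix of 'caac': 5 classes (prefixes of length 0..4)
Minimal DFA: 5 states


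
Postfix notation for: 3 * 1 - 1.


Left to right (same or higher precedence on left)
Postfix: 3 1 * 1 -


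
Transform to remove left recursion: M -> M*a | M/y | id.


Left-recursive alternatives: M*a, M/y; non-recursive: id
Introduce M': M -> idM', M' -> *aM' | /yM' | ε


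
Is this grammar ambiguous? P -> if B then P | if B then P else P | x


dangling else: 'if B then if B then x else x' parses two ways
Ambiguous


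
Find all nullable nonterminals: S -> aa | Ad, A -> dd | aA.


A nonterminal is nullable iff some alternative derives ε (directly, or every symbol in it is nullable)
Nullable: {}


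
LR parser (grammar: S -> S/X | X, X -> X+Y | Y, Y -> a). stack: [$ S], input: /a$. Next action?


shift '/' to continue S -> S/X
Action: shift


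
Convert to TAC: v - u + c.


Break into single-operator statements:
t1 = v - u
t2 = t1 + c


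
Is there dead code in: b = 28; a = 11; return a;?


b is assigned but never read
Dead: 'b = 28'


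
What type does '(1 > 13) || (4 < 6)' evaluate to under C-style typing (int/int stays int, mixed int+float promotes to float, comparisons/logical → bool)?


Operand types: bool || bool
Rule: logical operators take bool operands and yield bool
Result type: bool


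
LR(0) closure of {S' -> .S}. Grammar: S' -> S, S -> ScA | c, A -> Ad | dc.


Start: S' -> .S
For each item with dot before a nonterminal B, add B -> .γ for every B-production
Closure: [S' -> .S, S -> .ScA, S -> .c]


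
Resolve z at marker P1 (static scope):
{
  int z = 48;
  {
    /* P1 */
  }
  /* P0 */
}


P1's block does not declare z; resolves to the enclosing declaration at depth 0
z = 48


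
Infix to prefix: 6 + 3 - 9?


left-to-right (same/higher precedence on left): tree is (- (+ 6 3) 9)
Prefix: - + 6 3 9


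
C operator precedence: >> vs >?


'>>' is shift (level 8); '>' is relational (level 7)
Higher level binds tighter
'>>' has higher precedence than '>'


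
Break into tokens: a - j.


Scan left to right, longest-match per lexeme
Tokens: ID(a), OP(-), ID(j)


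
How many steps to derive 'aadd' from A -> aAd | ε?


Derivation: A => aAd => aaAdd => aadd
Steps: 3


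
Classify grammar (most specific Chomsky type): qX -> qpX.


LHS has context (more than one symbol) and |LHS| ≤ |RHS|
Classification: Type 1 (Context-Sensitive)


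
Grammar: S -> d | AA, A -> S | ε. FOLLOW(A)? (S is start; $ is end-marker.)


$ ∈ FOLLOW(S). For each A -> αBβ: add FIRST(β)\{ε} to FOLLOW(B); if β nullable, add FOLLOW(A).
FOLLOW(A) = {$, d}


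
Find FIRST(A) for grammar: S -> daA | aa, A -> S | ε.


Per alternative of A: FIRST(S) = {a, d}; FIRST(ε) = {ε}
FIRST(A) = {a, d, ε}


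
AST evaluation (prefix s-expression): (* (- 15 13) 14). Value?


Evaluate inner: (- 15 13) = 2
Evaluate root: (* 2 14) = 28
Result: 28


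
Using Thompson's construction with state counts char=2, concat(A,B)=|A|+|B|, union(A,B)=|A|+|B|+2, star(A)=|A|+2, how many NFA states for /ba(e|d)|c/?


Syntax tree has 5 char leaf(s), 2 union(s), 0 star(s)
chars contribute 5×2 = 10; each union adds +2; each star adds +2
Total: 10 + 4 + 0 = 14 states


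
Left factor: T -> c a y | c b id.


Common prefix: 'c'
Factored: T -> c T', T' -> a y | b id


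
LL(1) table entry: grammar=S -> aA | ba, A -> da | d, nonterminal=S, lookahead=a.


For [S, a]: 'a' ∈ FIRST(aA)
Entry: S -> aA


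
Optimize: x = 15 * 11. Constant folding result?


15 * 11 = 165 at compile time
Optimized: x = 165


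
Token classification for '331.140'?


Pattern: digits with a decimal point
Type: FLOAT_LITERAL


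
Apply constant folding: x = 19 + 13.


19 + 13 = 32 at compile time
Optimized: x = 32


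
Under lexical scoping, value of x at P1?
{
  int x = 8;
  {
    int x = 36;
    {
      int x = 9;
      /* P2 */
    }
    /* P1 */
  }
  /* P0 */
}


x declared in the same block as P1
x = 36


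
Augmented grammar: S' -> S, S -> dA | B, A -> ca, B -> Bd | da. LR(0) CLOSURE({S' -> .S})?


Start: S' -> .S
For each item with dot before a nonterminal B, add B -> .γ for every B-production
Closure: [S' -> .S, S -> .dA, S -> .B, B -> .Bd, B -> .da]


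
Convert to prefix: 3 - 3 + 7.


left-to-right (same/higher precedence on left): tree is (+ (- 3 3) 7)
Prefix: + - 3 3 7


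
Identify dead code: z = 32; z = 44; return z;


first assignment to z is overwritten before any read
Dead: 'z = 32'


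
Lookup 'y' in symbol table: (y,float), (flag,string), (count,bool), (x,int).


Lookup 'y' → type float


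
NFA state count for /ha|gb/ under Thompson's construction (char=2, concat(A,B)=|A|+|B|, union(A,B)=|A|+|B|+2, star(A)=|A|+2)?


Syntax tree has 4 char leaf(s), 1 union(s), 0 star(s)
chars contribute 4×2 = 8; each union adds +2; each star adds +2
Total: 8 + 2 + 0 = 10 states


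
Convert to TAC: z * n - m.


Break into single-operator statements:
t1 = z * n
t2 = t1 - m


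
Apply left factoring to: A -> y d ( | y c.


Common prefix: 'y'
Factored: A -> y A', A' -> d ( | c


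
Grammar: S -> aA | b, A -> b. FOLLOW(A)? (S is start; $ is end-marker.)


$ ∈ FOLLOW(S). For each A -> αBβ: add FIRST(β)\{ε} to FOLLOW(B); if β nullable, add FOLLOW(A).
FOLLOW(A) = {$}


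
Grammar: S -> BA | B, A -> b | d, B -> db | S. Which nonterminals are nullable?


A nonterminal is nullable iff some alternative derives ε (directly, or every symbol in it is nullable)
Nullable: {}


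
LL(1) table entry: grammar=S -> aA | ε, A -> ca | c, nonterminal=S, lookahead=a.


For [S, a]: 'a' ∈ FIRST(aA)
Entry: S -> aA


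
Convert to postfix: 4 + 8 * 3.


* has higher precedence, evaluate 8*3 first
Postfix: 4 8 3 * +


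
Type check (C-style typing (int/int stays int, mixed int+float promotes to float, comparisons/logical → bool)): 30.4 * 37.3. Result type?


Operand types: float * float
Rule: mixed int/float promotes to float; int/int stays int
Result type: float


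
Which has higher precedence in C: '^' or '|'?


'^' is bitwise XOR (level 4); '|' is bitwise OR (level 3)
Higher level binds tighter
'^' has higher precedence than '|'


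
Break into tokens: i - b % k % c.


Scan left to right, longest-match per lexeme
Tokens: ID(i), OP(-), ID(b), OP(%), ID(k), OP(%), ID(c)


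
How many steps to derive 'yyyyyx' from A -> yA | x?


Derivation: A => yA => yyA => yyyA => yyyyA => yyyyyA => yyyyyx
Steps: 6


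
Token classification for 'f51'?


Pattern: letter/underscore followed by alphanumerics, not a keyword
Type: IDENTIFIER


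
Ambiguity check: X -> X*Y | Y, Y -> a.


precedence layered via separate nonterminal Y: deterministic
Unambiguous


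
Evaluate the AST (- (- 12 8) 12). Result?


Evaluate inner: (- 12 8) = 4
Evaluate root: (- 4 12) = -8
Result: -8


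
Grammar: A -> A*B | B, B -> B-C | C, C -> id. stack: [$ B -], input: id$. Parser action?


no handle; shift 'id'
Action: shift


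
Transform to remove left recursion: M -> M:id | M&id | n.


Left-recursive alternatives: M:id, M&id; non-recursive: n
Introduce M': M -> nM', M' -> :idM' | &idM' | ε


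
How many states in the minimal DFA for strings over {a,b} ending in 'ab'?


Track the longest suffix of input matching a prefix of 'ab': 3 classes (prefixes of length 0..2)
Minimal DFA: 3 states


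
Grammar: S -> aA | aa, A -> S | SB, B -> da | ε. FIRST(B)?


Per alternative of B: FIRST(da) = {d}; FIRST(ε) = {ε}
FIRST(B) = {d, ε}


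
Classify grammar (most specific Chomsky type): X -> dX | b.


Right-linear: every RHS is a terminal or a terminal followed by one nonterminal
Classification: Type 3 (Regular)


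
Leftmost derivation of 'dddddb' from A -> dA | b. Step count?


Derivation: A => dA => ddA => dddA => ddddA => dddddA => dddddb
Steps: 6


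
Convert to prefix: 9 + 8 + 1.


left-to-right (same/higher precedence on left): tree is (+ (+ 9 8) 1)
Prefix: + + 9 8 1


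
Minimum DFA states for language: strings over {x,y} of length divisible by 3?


Track length mod 3: states 0..2, accept at 0
Minimal DFA: 3 states


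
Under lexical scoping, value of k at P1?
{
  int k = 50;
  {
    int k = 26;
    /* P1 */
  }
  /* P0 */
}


k declared in the same block as P1
k = 26


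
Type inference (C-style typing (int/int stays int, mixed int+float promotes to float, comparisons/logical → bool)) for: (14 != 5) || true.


Operand types: bool || bool
Rule: logical operators take bool operands and yield bool
Result type: bool


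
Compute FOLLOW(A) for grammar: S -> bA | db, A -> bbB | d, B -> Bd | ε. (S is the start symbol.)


$ ∈ FOLLOW(S). For each A -> αBβ: add FIRST(β)\{ε} to FOLLOW(B); if β nullable, add FOLLOW(A).
FOLLOW(A) = {$}


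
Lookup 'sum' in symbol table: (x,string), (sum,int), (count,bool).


Lookup 'sum' → type int


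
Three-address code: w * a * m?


Break into single-operator statements:
t1 = w * a
t2 = t1 * m


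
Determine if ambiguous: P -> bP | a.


right-linear, alternatives start with distinct terminals 'b' vs 'a': unique leftmost derivation
Unambiguous


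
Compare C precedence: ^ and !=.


'!=' is equality (level 6); '^' is bitwise XOR (level 4)
Higher level binds tighter
'!=' has higher precedence than '^'


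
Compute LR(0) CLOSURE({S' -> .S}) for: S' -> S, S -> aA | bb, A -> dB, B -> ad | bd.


Start: S' -> .S
For each item with dot before a nonterminal B, add B -> .γ for every B-production
Closure: [S' -> .S, S -> .aA, S -> .bb]


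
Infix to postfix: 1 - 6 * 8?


* has higher precedence, evaluate 6*8 first
Postfix: 1 6 8 * -


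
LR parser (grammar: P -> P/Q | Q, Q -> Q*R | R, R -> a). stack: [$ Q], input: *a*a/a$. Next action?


shift '*' to continue Q -> Q*R
Action: shift


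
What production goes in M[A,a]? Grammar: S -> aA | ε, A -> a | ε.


For [A, a]: 'a' ∈ FIRST(a)
Entry: A -> a


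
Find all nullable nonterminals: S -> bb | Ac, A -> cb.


A nonterminal is nullable iff some alternative derives ε (directly, or every symbol in it is nullable)
Nullable: {}


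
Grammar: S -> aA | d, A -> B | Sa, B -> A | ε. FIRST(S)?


Per alternative of S: FIRST(aA) = {a}; FIRST(d) = {d}
FIRST(S) = {a, d}


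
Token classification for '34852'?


Pattern: digits only
Type: INTEGER_LITERAL


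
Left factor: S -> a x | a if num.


Common prefix: 'a'
Factored: S -> a S', S' -> x | if num


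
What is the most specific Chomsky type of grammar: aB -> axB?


LHS has context (more than one symbol) and |LHS| ≤ |RHS|
Classification: Type 1 (Context-Sensitive)


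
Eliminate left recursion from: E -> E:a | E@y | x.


Left-recursive alternatives: E:a, E@y; non-recursive: x
Introduce E': E -> xE', E' -> :aE' | @yE' | ε


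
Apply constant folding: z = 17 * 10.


17 * 10 = 170 at compile time
Optimized: z = 170


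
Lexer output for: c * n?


Scan left to right, longest-match per lexeme
Tokens: ID(c), OP(*), ID(n)


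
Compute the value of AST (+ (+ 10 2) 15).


Evaluate inner: (+ 10 2) = 12
Evaluate root: (+ 12 15) = 27
Result: 27


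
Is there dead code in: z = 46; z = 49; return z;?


first assignment to z is overwritten before any read
Dead: 'z = 46'


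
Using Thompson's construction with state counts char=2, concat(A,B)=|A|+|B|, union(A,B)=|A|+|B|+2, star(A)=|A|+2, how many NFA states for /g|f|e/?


Syntax tree has 3 char leaf(s), 2 union(s), 0 star(s)
chars contribute 3×2 = 6; each union adds +2; each star adds +2
Total: 6 + 4 + 0 = 10 states


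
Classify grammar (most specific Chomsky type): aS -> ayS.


LHS has context (more than one symbol) and |LHS| ≤ |RHS|
Classification: Type 1 (Context-Sensitive)


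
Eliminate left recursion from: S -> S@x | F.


Left-recursive alternatives: S@x; non-recursive: F
Introduce S': S -> FS', S' -> @xS' | ε


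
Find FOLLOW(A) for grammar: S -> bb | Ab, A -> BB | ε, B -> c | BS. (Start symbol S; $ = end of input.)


$ ∈ FOLLOW(S). For each A -> αBβ: add FIRST(β)\{ε} to FOLLOW(B); if β nullable, add FOLLOW(A).
FOLLOW(A) = {b}


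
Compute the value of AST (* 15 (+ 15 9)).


Evaluate inner: (+ 15 9) = 24
Evaluate root: (* 15 24) = 360
Result: 360


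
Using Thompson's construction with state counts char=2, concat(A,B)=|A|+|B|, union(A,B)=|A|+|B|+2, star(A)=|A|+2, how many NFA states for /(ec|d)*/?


Syntax tree has 3 char leaf(s), 1 union(s), 1 star(s)
chars contribute 3×2 = 6; each union adds +2; each star adds +2
Total: 6 + 2 + 2 = 10 states


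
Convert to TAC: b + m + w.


Break into single-operator statements:
t1 = b + m
t2 = t1 + w


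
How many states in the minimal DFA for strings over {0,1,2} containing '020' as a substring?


KMP-style automaton: 3 progress states + 1 absorbing accept = 4
Minimal DFA: 4 states


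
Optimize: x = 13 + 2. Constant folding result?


13 + 2 = 15 at compile time
Optimized: x = 15


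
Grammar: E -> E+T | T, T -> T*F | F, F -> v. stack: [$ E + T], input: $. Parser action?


handle 'E+T' on top; lookahead ∈ FOLLOW(E) = {+, $}
Action: reduce (E -> E+T)


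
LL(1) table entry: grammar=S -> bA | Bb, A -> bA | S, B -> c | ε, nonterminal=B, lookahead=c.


For [B, c]: 'c' ∈ FIRST(c)
Entry: B -> c


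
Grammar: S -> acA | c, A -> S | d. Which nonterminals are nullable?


A nonterminal is nullable iff some alternative derives ε (directly, or every symbol in it is nullable)
Nullable: {}


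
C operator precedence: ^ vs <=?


'<=' is relational (level 7); '^' is bitwise XOR (level 4)
Higher level binds tighter
'<=' has higher precedence than '^'


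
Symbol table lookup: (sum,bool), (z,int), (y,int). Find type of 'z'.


Lookup 'z' → type int


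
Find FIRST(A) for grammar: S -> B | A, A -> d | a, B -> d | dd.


Per alternative of A: FIRST(d) = {d}; FIRST(a) = {a}
FIRST(A) = {a, d}


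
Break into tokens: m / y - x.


Scan left to right, longest-match per lexeme
Tokens: ID(m), OP(/), ID(y), OP(-), ID(x)


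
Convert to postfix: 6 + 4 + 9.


Left to right (same or higher precedence on left)
Postfix: 6 4 + 9 +


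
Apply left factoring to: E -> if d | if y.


Common prefix: 'if'
Factored: E -> if E', E' -> d | y


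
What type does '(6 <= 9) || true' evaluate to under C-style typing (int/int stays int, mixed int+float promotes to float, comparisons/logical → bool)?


Operand types: bool || bool
Rule: logical operators take bool operands and yield bool
Result type: bool


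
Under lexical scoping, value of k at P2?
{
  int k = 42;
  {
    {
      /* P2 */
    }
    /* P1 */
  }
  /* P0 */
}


P2's block does not declare k; resolves to the enclosing declaration at depth 0
k = 42


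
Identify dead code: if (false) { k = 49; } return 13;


condition is constant false, so the whole block is unreachable
Dead: 'if (false) { k = 49; }'


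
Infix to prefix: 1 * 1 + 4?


left-to-right (same/higher precedence on left): tree is (+ (* 1 1) 4)
Prefix: + * 1 1 4


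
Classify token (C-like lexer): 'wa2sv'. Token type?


Pattern: letter/underscore followed by alphanumerics, not a keyword
Type: IDENTIFIER


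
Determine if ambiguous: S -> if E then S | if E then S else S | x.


dangling else: 'if E then if E then x else x' parses two ways
Ambiguous


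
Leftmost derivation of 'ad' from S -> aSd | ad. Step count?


Derivation: S => ad
Steps: 1


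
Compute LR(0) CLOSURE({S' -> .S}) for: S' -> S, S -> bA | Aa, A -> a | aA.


Start: S' -> .S
For each item with dot before a nonterminal B, add B -> .γ for every B-production
Closure: [S' -> .S, S -> .bA, S -> .Aa, A -> .a, A -> .aA]


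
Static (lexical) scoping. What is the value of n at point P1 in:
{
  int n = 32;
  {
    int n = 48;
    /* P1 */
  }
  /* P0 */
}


n declared in the same block as P1
n = 48


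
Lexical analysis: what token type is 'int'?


Pattern: reserved word
Type: KEYWORD


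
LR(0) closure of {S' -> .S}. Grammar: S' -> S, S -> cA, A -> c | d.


Start: S' -> .S
For each item with dot before a nonterminal B, add B -> .γ for every B-production
Closure: [S' -> .S, S -> .cA]


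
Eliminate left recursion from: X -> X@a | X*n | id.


Left-recursive alternatives: X@a, X*n; non-recursive: id
Introduce X': X -> idX', X' -> @aX' | *nX' | ε


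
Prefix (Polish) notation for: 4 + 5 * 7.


'*' binds tighter: tree is (+ 4 (* 5 7))
Prefix: + 4 * 5 7


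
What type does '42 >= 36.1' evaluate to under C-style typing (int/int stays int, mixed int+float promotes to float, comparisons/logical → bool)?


Operand types: int >= float
Rule: comparison yields bool
Result type: bool


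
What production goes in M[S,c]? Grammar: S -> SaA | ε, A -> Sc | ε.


For [S, c]: ε is nullable and 'c' ∈ FOLLOW(S)
Entry: S -> ε


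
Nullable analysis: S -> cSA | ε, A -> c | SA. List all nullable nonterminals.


A nonterminal is nullable iff some alternative derives ε (directly, or every symbol in it is nullable)
Nullable: {S}


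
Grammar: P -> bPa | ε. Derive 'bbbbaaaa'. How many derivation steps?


Derivation: P => bPa => bbPaa => bbbPaaa => bbbbPaaaa => bbbbaaaa
Steps: 5


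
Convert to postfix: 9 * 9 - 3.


Left to right (same or higher precedence on left)
Postfix: 9 9 * 3 -


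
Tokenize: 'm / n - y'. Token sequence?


Scan left to right, longest-match per lexeme
Tokens: ID(m), OP(/), ID(n), OP(-), ID(y)


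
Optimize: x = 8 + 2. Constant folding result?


8 + 2 = 10 at compile time
Optimized: x = 10


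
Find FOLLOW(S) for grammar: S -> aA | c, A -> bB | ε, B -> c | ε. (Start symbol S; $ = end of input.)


$ ∈ FOLLOW(S). For each A -> αBβ: add FIRST(β)\{ε} to FOLLOW(B); if β nullable, add FOLLOW(A).
FOLLOW(S) = {$}


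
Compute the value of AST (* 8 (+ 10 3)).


Evaluate inner: (+ 10 3) = 13
Evaluate root: (* 8 13) = 104
Result: 104


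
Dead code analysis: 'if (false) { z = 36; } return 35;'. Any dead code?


condition is constant false, so the whole block is unreachable
Dead: 'if (false) { z = 36; }'


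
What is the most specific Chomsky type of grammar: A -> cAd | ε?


Single nonterminal LHS, but c^n d^n is not regular
Classification: Type 2 (Context-Free)


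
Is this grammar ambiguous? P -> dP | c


right-linear, alternatives start with distinct terminals 'd' vs 'c': unique leftmost derivation
Unambiguous


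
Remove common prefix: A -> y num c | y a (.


Common prefix: 'y'
Factored: A -> y A', A' -> num c | a (


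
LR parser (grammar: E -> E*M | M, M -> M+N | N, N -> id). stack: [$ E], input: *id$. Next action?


shift '*' to continue E -> E*M
Action: shift


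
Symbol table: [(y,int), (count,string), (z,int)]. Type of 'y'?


Lookup 'y' → type int


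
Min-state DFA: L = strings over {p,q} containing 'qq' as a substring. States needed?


KMP-style automaton: 2 progress states + 1 absorbing accept = 3
Minimal DFA: 3 states


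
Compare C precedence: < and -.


'-' is additive (level 9); '<' is relational (level 7)
Higher level binds tighter
'-' has higher precedence than '<'


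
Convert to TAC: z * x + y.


Break into single-operator statements:
t1 = z * x
t2 = t1 + y


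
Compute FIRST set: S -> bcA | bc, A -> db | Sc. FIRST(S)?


Per alternative of S: FIRST(bcA) = {b}; FIRST(bc) = {b}
FIRST(S) = {b}


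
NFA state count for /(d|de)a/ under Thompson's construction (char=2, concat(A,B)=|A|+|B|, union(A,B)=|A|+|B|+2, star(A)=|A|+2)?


Syntax tree has 4 char leaf(s), 1 union(s), 0 star(s)
chars contribute 4×2 = 8; each union adds +2; each star adds +2
Total: 8 + 2 + 0 = 10 states


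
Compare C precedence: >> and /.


'/' is multiplicative (level 10); '>>' is shift (level 8)
Higher level binds tighter
'/' has higher precedence than '>>'


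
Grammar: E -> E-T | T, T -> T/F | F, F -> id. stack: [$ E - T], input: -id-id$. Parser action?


handle 'E-T' on top; lookahead ∈ FOLLOW(E) = {-, $}
Action: reduce (E -> E-T)


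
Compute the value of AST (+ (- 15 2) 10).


Evaluate inner: (- 15 2) = 13
Evaluate root: (+ 13 10) = 23
Result: 23


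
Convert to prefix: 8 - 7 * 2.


'*' binds tighter: tree is (- 8 (* 7 2))
Prefix: - 8 * 7 2


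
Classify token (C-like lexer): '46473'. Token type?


Pattern: digits only
Type: INTEGER_LITERAL


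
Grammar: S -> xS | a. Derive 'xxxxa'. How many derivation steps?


Derivation: S => xS => xxS => xxxS => xxxxS => xxxxa
Steps: 5


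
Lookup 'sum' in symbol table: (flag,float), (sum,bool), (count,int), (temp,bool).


Lookup 'sum' → type bool


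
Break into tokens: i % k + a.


Scan left to right, longest-match per lexeme
Tokens: ID(i), OP(%), ID(k), OP(+), ID(a)


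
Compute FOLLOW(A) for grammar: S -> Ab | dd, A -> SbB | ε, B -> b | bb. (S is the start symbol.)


$ ∈ FOLLOW(S). For each A -> αBβ: add FIRST(β)\{ε} to FOLLOW(B); if β nullable, add FOLLOW(A).
FOLLOW(A) = {b}


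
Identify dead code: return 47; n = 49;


statement follows a return and is unreachable
Dead: 'n = 49'


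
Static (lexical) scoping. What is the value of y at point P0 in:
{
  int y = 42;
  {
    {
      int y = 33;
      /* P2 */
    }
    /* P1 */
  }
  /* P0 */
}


y declared in the same block as P0
y = 42


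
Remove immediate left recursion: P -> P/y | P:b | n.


Left-recursive alternatives: P/y, P:b; non-recursive: n
Introduce P': P -> nP', P' -> /yP' | :bP' | ε


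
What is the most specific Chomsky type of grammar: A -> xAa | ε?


Single nonterminal LHS, but x^n a^n is not regular
Classification: Type 2 (Context-Free)


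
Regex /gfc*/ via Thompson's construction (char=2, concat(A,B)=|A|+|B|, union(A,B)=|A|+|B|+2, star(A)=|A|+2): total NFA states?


Syntax tree has 3 char leaf(s), 0 union(s), 1 star(s)
chars contribute 3×2 = 6; each union adds +2; each star adds +2
Total: 6 + 0 + 2 = 8 states


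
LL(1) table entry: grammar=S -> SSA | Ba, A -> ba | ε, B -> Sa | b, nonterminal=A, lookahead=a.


For [A, a]: ε is nullable and 'a' ∈ FOLLOW(A)
Entry: A -> ε


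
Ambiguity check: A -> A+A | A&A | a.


'a+a&a' has two parse trees (no precedence encoded between + and &)
Ambiguous


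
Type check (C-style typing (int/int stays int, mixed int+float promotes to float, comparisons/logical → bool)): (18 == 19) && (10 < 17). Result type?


Operand types: bool && bool
Rule: logical operators take bool operands and yield bool
Result type: bool


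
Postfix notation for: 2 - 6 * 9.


* has higher precedence, evaluate 6*9 first
Postfix: 2 6 9 * -


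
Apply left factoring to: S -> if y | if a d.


Common prefix: 'if'
Factored: S -> if S', S' -> y | a d


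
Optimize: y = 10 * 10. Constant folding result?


10 * 10 = 100 at compile time
Optimized: y = 100


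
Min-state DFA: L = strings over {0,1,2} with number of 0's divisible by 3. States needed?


Track (count of 0) mod 3: states 0..2, accept at 0
Minimal DFA: 3 states


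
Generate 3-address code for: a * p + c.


Break into single-operator statements:
t1 = a * p
t2 = t1 + c


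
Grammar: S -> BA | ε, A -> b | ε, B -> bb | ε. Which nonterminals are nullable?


A nonterminal is nullable iff some alternative derives ε (directly, or every symbol in it is nullable)
Nullable: {A, B, S}


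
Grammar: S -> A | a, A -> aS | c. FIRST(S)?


Per alternative of S: FIRST(A) = {a, c}; FIRST(a) = {a}
FIRST(S) = {a, c}


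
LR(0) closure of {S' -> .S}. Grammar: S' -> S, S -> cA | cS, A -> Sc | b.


Start: S' -> .S
For each item with dot before a nonterminal B, add B -> .γ for every B-production
Closure: [S' -> .S, S -> .cA, S -> .cS]


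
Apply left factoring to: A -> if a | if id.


Common prefix: 'if'
Factored: A -> if A', A' -> a | id


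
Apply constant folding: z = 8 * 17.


8 * 17 = 136 at compile time
Optimized: z = 136


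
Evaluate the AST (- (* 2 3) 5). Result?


Evaluate inner: (* 2 3) = 6
Evaluate root: (- 6 5) = 1
Result: 1


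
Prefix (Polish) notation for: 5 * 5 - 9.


left-to-right (same/higher precedence on left): tree is (- (* 5 5) 9)
Prefix: - * 5 5 9


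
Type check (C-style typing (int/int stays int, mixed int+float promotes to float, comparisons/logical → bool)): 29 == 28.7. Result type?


Operand types: int == float
Rule: comparison yields bool
Result type: bool


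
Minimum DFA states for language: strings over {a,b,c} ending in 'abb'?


Track the longest suffix of input matching a prefix of 'abb': 4 classes (prefixes of length 0..3)
Minimal DFA: 4 states


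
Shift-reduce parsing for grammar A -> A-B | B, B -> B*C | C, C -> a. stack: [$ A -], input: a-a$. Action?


no handle ('A-' is not any RHS); shift 'a'
Action: shift


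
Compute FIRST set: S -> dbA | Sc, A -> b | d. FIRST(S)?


Per alternative of S: FIRST(dbA) = {d}; FIRST(Sc) = {d}
FIRST(S) = {d}
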